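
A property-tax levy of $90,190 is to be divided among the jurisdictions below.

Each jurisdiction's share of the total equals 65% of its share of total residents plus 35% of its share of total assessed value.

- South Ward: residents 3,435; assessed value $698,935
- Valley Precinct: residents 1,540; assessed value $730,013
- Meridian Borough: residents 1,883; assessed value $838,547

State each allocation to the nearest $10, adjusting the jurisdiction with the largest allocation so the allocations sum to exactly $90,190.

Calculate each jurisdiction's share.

Residents total 6,858; assessed value total 2,267,495.
Combined weights (65% residents + 35% assessed value): South Ward 0.4335; Valley Precinct 0.2586; Meridian Borough 0.3079.
Proportional shares: South Ward 39,093.13; Valley Precinct 23,326.95; Meridian Borough 27,769.92.
At nearest $10: South Ward $39,090; Valley Precinct $23,330; Meridian Borough $27,770. Sum = $90,190.
Rounded total matches; no reconciliation needed.

South Ward: $39,090 · Valley Precinct: $23,330 · Meridian Borough: $27,770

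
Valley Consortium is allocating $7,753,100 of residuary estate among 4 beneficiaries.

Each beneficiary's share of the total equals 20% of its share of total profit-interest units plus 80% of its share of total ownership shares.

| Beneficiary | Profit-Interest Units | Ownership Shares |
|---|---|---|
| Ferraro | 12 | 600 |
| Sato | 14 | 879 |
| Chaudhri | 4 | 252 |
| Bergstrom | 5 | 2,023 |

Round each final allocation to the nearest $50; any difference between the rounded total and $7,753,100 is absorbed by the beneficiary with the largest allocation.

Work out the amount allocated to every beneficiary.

Profit-interest units total 35; ownership shares total 3,754.
Blended shares (20% profit-interest units + 80% ownership shares): Ferraro 0.1964; Sato 0.2673; Chaudhri 0.0766; Bergstrom 0.4597.
Raw shares: Ferraro 1,522,980.51; Sato 2,072,560.18; Chaudhri 593,576.25; Bergstrom 3,563,983.06.
After rounding ($50): Ferraro $1,523,000; Sato $2,072,550; Chaudhri $593,600; Bergstrom $3,564,000. Sum = $7,753,150.
Difference $7,753,100 − $7,753,150 = −$50 applied to largest allocation (Bergstrom): Bergstrom becomes $3,563,950.

Ferraro: $1,523,000; Sato: $2,072,550; Chaudhri: $593,600; Bergstrom: $3,563,950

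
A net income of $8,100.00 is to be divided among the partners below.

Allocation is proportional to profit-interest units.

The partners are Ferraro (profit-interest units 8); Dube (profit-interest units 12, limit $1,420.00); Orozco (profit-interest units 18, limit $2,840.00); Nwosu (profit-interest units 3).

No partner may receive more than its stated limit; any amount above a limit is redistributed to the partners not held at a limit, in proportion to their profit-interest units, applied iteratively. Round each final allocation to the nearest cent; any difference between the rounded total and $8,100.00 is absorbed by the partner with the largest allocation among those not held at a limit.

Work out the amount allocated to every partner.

Ferraro: $2,792.73; Dube: $1,420.00; Orozco: $2,840.00; Nwosu: $1,047.27

Combined profit-interest units = 41.
Unconstrained shares: Ferraro 1,580.4878; Dube 2,370.7317; Orozco 3,556.0976; Nwosu 592.6829.
Held at cap: Dube ($1,420.00), Orozco ($2,840.00); remaining pool $3,840.00 reallocated over remaining profit-interest units 11.
Remaining shares: Ferraro 2,792.7273 → $2,792.73; Nwosu 1,047.2727 → $1,047.27.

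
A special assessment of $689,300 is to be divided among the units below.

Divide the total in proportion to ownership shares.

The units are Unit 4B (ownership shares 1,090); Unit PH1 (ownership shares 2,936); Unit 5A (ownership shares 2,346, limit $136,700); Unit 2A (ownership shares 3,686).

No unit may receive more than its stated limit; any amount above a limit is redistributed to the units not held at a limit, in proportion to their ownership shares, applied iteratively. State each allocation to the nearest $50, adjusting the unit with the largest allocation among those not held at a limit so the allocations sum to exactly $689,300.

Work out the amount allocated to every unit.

Ownership shares total: 10,058.
Pro-rata shares before constraints: Unit 4B 74,700.44; Unit PH1 201,211.45; Unit 5A 160,777.27; Unit 2A 252,610.84.
Cap binds for Unit 5A ($136,700); remaining pool $552,600 reallocated over remaining ownership shares 7,712.
Shares after redistribution: Unit 4B 78,103.48 → $78,100; Unit PH1 210,377.80 → $210,400; Unit 2A 264,118.72 → $264,100.

Unit 4B: $78,100 · Unit PH1: $210,400 · Unit 5A: $136,700 · Unit 2A: $264,100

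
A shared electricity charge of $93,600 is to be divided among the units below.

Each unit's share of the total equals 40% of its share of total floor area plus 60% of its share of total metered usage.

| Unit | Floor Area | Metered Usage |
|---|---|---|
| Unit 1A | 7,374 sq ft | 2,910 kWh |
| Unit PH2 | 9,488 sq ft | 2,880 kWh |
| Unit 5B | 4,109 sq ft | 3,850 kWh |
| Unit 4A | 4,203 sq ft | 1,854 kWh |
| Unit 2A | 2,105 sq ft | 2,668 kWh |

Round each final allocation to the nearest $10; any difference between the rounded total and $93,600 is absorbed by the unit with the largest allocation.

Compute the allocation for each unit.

Unit 1A: $21,660 · Unit PH2: $24,440 · Unit 5B: $20,910 · Unit 4A: $13,120 · Unit 2A: $13,470

Totals — floor area 27,279, metered usage 14,162.
Composite weights (40% floor area + 60% metered usage): Unit 1A 0.2314; Unit PH2 0.2611; Unit 5B 0.2234; Unit 4A 0.1402; Unit 2A 0.1439.
Pro-rata amounts: Unit 1A 21,660.43; Unit PH2 24,442.89; Unit 5B 20,906.87; Unit 4A 13,120.67; Unit 2A 13,469.14.
At nearest $10: Unit 1A $21,660; Unit PH2 $24,440; Unit 5B $20,910; Unit 4A $13,120; Unit 2A $13,470. Sum = $93,600.
No rounding difference to absorb.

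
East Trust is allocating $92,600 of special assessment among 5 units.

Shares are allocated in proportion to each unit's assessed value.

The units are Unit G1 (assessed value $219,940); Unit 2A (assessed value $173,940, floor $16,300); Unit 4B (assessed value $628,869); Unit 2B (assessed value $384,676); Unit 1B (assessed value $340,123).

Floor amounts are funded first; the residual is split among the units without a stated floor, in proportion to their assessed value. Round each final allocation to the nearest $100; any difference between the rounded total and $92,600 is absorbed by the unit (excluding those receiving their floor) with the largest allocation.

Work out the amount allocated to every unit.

Fund the minimums — Unit 2A $16,300. Residual $76,300.
Residual split over remaining assessed value 1,573,608: Unit G1 10,664.30 → $10,700; Unit 4B 30,492.16 → $30,500; Unit 2B 18,651.90 → $18,700; Unit 1B 16,491.65 → $16,500.
Rounding difference −$100 applied to Unit 4B → $30,400.

Unit G1: $10,700 · Unit 2A: $16,300 · Unit 4B: $30,400 · Unit 2B: $18,700 · Unit 1B: $16,500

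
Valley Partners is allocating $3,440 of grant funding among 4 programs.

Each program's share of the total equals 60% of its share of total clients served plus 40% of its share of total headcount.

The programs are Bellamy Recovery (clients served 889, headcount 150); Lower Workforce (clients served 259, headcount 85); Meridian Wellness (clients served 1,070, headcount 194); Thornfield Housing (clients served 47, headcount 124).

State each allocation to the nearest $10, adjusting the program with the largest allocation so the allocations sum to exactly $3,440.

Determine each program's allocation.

Bellamy Recovery: $1,180; Lower Workforce: $450; Meridian Wellness: $1,460; Thornfield Housing: $350

Clients served total 2,265; headcount total 553.
Blended shares (60% clients served + 40% headcount): Bellamy Recovery 0.3440; Lower Workforce 0.1301; Meridian Wellness 0.4238; Thornfield Housing 0.1021.
Unrounded shares: Bellamy Recovery 1,183.35; Lower Workforce 447.52; Meridian Wellness 1,457.77; Thornfield Housing 351.37.
After rounding ($10): Bellamy Recovery $1,180; Lower Workforce $450; Meridian Wellness $1,460; Thornfield Housing $350. Sum = $3,440.
Sum already equals the total — no adjustment.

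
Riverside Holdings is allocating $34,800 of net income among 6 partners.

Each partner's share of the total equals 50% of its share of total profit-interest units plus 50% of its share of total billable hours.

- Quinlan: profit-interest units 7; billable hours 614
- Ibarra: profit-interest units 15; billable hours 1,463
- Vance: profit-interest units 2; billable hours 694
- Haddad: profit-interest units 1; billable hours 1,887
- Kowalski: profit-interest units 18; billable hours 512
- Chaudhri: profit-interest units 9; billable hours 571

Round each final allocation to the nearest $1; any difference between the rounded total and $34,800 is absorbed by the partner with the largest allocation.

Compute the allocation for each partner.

Quinlan: $4,203 · Ibarra: $9,453 · Vance: $2,773 · Haddad: $6,054 · Kowalski: $7,575 · Chaudhri: $4,742

Profit-interest units total 52; billable hours total 5,741.
Composite weights (50% profit-interest units + 50% billable hours): Quinlan 0.1208; Ibarra 0.2716; Vance 0.0797; Haddad 0.1740; Kowalski 0.2177; Chaudhri 0.1363.
Proportional shares: Quinlan 4,203.24; Ibarra 9,453.34; Vance 2,772.63; Haddad 6,053.79; Kowalski 7,574.86; Chaudhri 4,742.14.
At nearest $1: Quinlan $4,203; Ibarra $9,453; Vance $2,773; Haddad $6,054; Kowalski $7,575; Chaudhri $4,742. Sum = $34,800.
Rounded total matches; no reconciliation needed.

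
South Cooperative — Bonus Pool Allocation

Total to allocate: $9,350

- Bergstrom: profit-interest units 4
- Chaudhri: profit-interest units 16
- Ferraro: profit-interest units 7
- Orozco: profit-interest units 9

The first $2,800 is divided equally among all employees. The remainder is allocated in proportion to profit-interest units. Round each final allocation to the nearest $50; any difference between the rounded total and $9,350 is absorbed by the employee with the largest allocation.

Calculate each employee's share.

Equal tier: $2,800 ÷ 4 = $700 apiece.
Remainder $6,550 by profit-interest units (total 36): Bergstrom 727.78 → $750; Chaudhri 2,911.11 → $2,900; Ferraro 1,273.61 → $1,250; Orozco 1,637.50 → $1,650.
Totals: Bergstrom $700 + $750 = $1,450; Chaudhri $700 + $2,900 = $3,600; Ferraro $700 + $1,250 = $1,950; Orozco $700 + $1,650 = $2,350.

Bergstrom: $1,450; Chaudhri: $3,600; Ferraro: $1,950; Orozco: $2,350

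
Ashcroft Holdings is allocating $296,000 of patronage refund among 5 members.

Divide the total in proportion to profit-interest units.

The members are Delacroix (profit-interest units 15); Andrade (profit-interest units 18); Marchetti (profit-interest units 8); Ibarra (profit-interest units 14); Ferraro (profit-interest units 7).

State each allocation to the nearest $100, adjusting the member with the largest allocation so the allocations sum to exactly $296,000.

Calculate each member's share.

Profit-interest units total: 62.
Raw shares: Delacroix 15/62 × $296,000 = 71,612.90; Andrade 18/62 × $296,000 = 85,935.48; Marchetti 8/62 × $296,000 = 38,193.55; Ibarra 14/62 × $296,000 = 66,838.71; Ferraro 7/62 × $296,000 = 33,419.35.
Rounded to nearest $100: Delacroix $71,600; Andrade $85,900; Marchetti $38,200; Ibarra $66,800; Ferraro $33,400. Sum = $295,900.
Difference $296,000 − $295,900 = +$100 applied to largest allocation (Andrade): Andrade becomes $86,000.

Delacroix: $71,600; Andrade: $86,000; Marchetti: $38,200; Ibarra: $66,800; Ferraro: $33,400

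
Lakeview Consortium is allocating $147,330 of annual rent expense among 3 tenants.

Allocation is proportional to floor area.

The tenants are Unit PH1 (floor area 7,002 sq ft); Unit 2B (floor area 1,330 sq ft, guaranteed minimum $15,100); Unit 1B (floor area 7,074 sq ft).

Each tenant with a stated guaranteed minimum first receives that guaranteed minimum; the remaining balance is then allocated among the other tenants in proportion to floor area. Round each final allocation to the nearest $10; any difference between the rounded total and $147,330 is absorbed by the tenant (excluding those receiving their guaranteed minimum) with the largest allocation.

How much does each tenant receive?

Unit PH1: $65,780 · Unit 2B: $15,100 · Unit 1B: $66,450

Fund the minimums — Unit 2B $15,100. Residual $132,230.
Residual split over remaining floor area 14,076: Unit PH1 65,776.82 → $65,780; Unit 1B 66,453.18 → $66,450.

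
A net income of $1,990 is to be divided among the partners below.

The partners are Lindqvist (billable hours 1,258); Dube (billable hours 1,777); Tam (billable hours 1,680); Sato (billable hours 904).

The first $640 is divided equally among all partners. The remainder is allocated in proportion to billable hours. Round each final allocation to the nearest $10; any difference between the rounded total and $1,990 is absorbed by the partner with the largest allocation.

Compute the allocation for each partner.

$640 shared equally gives $160 per partner.
Remainder $1,350 by billable hours (total 5,619): Lindqvist 302.24 → $300; Dube 426.94 → $430; Tam 403.63 → $400; Sato 217.19 → $220.
Totals: Lindqvist $160 + $300 = $460; Dube $160 + $430 = $590; Tam $160 + $400 = $560; Sato $160 + $220 = $380.

Lindqvist: $460; Dube: $590; Tam: $560; Sato: $380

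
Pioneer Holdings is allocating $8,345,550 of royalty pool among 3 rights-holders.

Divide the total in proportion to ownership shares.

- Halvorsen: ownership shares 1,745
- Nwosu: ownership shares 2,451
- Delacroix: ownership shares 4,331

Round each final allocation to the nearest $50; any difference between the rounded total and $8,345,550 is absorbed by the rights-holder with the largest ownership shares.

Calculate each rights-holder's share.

Combined ownership shares = 1,745 + 2,451 + 4,331 = 8,527.
Pro-rata amounts: Halvorsen 1,707,867.33; Nwosu 2,398,844.03; Delacroix 4,238,838.64.
At nearest $50: Halvorsen $1,707,850; Nwosu $2,398,850; Delacroix $4,238,850. Sum = $8,345,550.
Sum already equals the total — no adjustment.

Halvorsen: $1,707,850; Nwosu: $2,398,850; Delacroix: $4,238,850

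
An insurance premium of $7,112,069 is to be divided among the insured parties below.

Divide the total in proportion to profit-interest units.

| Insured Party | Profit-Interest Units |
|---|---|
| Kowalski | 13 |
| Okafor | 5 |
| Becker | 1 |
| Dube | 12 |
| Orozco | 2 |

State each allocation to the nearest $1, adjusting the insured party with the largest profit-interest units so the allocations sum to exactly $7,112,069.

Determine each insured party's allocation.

Kowalski: $2,801,725 · Okafor: $1,077,586 · Becker: $215,517 · Dube: $2,586,207 · Orozco: $431,034

Profit-interest units total: 13 + 5 + 1 + 12 + 2 = 33.
Proportional shares: Kowalski 2,801,724.15; Okafor 1,077,586.21; Becker 215,517.24; Dube 2,586,206.91; Orozco 431,034.48.
At nearest $1: Kowalski $2,801,724; Okafor $1,077,586; Becker $215,517; Dube $2,586,207; Orozco $431,034. Sum = $7,112,068.
Difference $7,112,069 − $7,112,068 = +$1 applied to largest profit-interest units (Kowalski): Kowalski becomes $2,801,725.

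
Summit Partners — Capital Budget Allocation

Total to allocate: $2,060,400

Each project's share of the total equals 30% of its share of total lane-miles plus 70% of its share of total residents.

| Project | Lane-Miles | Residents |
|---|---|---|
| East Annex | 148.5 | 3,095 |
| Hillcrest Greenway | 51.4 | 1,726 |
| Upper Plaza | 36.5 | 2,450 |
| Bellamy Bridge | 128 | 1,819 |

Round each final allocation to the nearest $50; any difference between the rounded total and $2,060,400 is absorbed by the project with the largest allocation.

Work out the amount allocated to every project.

Lane-miles total 364.4; residents total 9,090.
Blended shares (30% lane-miles + 70% residents): East Annex 0.3606; Hillcrest Greenway 0.1752; Upper Plaza 0.2187; Bellamy Bridge 0.2455.
Unrounded shares: East Annex 742,969.11; Hillcrest Greenway 361,046.83; Upper Plaza 450,647.11; Bellamy Bridge 505,736.95.
After rounding ($50): East Annex $742,950; Hillcrest Greenway $361,050; Upper Plaza $450,650; Bellamy Bridge $505,750. Sum = $2,060,400.
Sum already equals the total — no adjustment.

East Annex: $742,950 | Hillcrest Greenway: $361,050 | Upper Plaza: $450,650 | Bellamy Bridge: $505,750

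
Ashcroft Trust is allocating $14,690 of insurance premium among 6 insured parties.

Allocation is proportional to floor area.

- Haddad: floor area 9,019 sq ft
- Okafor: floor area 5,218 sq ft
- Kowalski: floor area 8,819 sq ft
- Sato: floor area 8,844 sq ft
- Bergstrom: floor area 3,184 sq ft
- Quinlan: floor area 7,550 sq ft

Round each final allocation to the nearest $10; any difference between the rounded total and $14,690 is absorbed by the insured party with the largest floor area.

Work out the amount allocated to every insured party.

Floor area total: 9,019 + 5,218 + 8,819 + 8,844 + 3,184 + 7,550 = 42,634.
Raw shares: Haddad 3,107.59; Okafor 1,797.92; Kowalski 3,038.68; Sato 3,047.29; Bergstrom 1,097.08; Quinlan 2,601.43.
After rounding ($10): Haddad $3,110; Okafor $1,800; Kowalski $3,040; Sato $3,050; Bergstrom $1,100; Quinlan $2,600. Sum = $14,700.
Difference $14,690 − $14,700 = −$10 applied to largest floor area (Haddad): Haddad becomes $3,100.

Haddad: $3,100; Okafor: $1,800; Kowalski: $3,040; Sato: $3,050; Bergstrom: $1,100; Quinlan: $2,600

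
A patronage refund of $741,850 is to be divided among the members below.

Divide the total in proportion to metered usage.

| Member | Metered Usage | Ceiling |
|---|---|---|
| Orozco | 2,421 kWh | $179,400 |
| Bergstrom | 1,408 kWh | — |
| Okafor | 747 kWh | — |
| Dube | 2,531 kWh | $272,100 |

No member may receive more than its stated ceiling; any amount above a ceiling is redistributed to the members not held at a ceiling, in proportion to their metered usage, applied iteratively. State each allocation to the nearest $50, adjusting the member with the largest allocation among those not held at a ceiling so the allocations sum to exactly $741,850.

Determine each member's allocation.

Combined metered usage = 7,107.
Unconstrained shares: Orozco 252,711.25; Bergstrom 146,971.27; Okafor 77,974.10; Dube 264,193.38.
Capped: Orozco ($179,400); balance $562,450 reallocated over remaining metered usage 4,686.
Capped: Dube ($272,100); balance $290,350 reallocated over remaining metered usage 2,155.
Remaining shares: Bergstrom 189,704.32 → $189,700; Okafor 100,645.68 → $100,650.

Orozco: $179,400 | Bergstrom: $189,700 | Okafor: $100,650 | Dube: $272,100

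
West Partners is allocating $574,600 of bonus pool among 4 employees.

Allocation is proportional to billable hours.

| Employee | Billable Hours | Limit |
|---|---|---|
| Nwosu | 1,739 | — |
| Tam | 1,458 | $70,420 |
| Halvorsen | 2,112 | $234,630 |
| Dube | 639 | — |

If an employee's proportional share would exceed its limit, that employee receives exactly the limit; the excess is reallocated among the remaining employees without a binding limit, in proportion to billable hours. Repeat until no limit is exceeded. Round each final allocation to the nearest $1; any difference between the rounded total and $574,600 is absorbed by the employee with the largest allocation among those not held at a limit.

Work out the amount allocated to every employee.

Nwosu: $197,118 | Tam: $70,420 | Halvorsen: $234,630 | Dube: $72,432

Billable hours total: 5,948.
Proportional shares (ignoring caps): Nwosu 167,994.18; Tam 140,848.49; Halvorsen 204,027.44; Dube 61,729.89.
Capped: Tam ($70,420); residual $504,180 reallocated over remaining billable hours 4,490.
Capped: Halvorsen ($234,630); residual $269,550 reallocated over remaining billable hours 2,378.
Remaining shares: Nwosu 197,118.36 → $197,118; Dube 72,431.64 → $72,432.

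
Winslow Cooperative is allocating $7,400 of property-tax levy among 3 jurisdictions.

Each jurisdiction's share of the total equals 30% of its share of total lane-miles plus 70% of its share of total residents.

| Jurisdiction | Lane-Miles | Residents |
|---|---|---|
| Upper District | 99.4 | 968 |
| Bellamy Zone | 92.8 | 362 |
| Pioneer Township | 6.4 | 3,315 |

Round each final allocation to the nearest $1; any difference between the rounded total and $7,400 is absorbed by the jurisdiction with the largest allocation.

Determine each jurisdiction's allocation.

Upper District: $2,191 · Bellamy Zone: $1,441 · Pioneer Township: $3,768

Lane-miles total 198.6; residents total 4,645.
Combined weights (30% lane-miles + 70% residents): Upper District 0.2960; Bellamy Zone 0.1947; Pioneer Township 0.5092.
Pro-rata amounts: Upper District 2,190.61; Bellamy Zone 1,441.04; Pioneer Township 3,768.35.
Rounded to nearest $1: Upper District $2,191; Bellamy Zone $1,441; Pioneer Township $3,768. Sum = $7,400.
No rounding difference to absorb.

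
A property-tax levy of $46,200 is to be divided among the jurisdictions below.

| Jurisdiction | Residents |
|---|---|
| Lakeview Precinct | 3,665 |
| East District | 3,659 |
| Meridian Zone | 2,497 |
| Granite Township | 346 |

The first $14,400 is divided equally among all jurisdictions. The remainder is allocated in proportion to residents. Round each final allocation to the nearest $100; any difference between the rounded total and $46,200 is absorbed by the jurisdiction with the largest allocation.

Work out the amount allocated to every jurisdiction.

Lakeview Precinct: $15,100 · East District: $15,000 · Meridian Zone: $11,400 · Granite Township: $4,700

Equal tier: $14,400 ÷ 4 = $3,600 apiece.
Remainder $31,800 by residents (total 10,167): Lakeview Precinct 11,463.26 → $11,500; East District 11,444.50 → $11,400; Meridian Zone 7,810.03 → $7,800; Granite Township 1,082.21 → $1,100.
Totals: Lakeview Precinct $3,600 + $11,500 = $15,100; East District $3,600 + $11,400 = $15,000; Meridian Zone $3,600 + $7,800 = $11,400; Granite Township $3,600 + $1,100 = $4,700.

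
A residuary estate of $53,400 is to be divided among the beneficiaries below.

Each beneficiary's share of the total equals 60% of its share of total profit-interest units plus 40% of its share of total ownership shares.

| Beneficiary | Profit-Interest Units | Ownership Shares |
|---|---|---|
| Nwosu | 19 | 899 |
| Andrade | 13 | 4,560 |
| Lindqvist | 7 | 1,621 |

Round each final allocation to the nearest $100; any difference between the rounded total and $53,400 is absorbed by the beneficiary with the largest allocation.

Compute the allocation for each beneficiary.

Profit-interest units total 39; ownership shares total 7,080.
Combined weights (60% profit-interest units + 40% ownership shares): Nwosu 0.3431; Andrade 0.4576; Lindqvist 0.1993.
Pro-rata amounts: Nwosu 18,321.47; Andrade 24,437.29; Lindqvist 10,641.24.
At nearest $100: Nwosu $18,300; Andrade $24,400; Lindqvist $10,600. Sum = $53,300.
Difference $53,400 − $53,300 = +$100 applied to largest allocation (Andrade): Andrade becomes $24,500.

Nwosu: $18,300 | Andrade: $24,500 | Lindqvist: $10,600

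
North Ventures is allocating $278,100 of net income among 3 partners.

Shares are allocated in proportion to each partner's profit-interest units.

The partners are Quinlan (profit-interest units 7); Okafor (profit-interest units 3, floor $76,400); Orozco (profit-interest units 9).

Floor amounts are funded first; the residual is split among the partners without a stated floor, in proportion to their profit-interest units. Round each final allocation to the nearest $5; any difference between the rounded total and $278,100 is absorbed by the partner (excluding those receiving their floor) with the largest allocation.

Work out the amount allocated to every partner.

Quinlan: $88,245 | Okafor: $76,400 | Orozco: $113,455

Minimums first: Okafor $76,400. Remaining pool $201,700.
Remaining pool split over remaining profit-interest units 16: Quinlan 88,243.75 → $88,245; Orozco 113,456.25 → $113,455.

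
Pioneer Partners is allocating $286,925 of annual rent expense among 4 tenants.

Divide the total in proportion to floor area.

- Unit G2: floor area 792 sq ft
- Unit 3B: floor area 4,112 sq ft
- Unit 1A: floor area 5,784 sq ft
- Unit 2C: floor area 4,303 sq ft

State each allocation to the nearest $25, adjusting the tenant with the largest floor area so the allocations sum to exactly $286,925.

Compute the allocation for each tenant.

Total floor area = 14,991.
Raw shares: Unit G2 792/14,991 × $286,925 = 15,158.74; Unit 3B 4,112/14,991 × $286,925 = 78,702.93; Unit 1A 5,784/14,991 × $286,925 = 110,704.70; Unit 2C 4,303/14,991 × $286,925 = 82,358.63.
At nearest $25: Unit G2 $15,150; Unit 3B $78,700; Unit 1A $110,700; Unit 2C $82,350. Sum = $286,900.
Difference $286,925 − $286,900 = +$25 applied to largest floor area (Unit 1A): Unit 1A becomes $110,725.

Unit G2: $15,150 · Unit 3B: $78,700 · Unit 1A: $110,725 · Unit 2C: $82,350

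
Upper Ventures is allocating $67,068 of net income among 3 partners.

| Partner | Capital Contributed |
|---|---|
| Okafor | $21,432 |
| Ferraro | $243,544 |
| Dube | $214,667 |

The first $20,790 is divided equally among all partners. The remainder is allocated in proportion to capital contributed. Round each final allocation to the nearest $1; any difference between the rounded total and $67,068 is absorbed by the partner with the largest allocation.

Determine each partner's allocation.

Okafor: $8,998 · Ferraro: $30,428 · Dube: $27,642

First tranche $20,790 split equally: $6,930 each.
Remainder $46,278 by capital contributed (total 479,643): Okafor 2,067.85 → $2,068; Ferraro 23,498.16 → $23,498; Dube 20,711.99 → $20,712.
Totals: Okafor $6,930 + $2,068 = $8,998; Ferraro $6,930 + $23,498 = $30,428; Dube $6,930 + $20,712 = $27,642.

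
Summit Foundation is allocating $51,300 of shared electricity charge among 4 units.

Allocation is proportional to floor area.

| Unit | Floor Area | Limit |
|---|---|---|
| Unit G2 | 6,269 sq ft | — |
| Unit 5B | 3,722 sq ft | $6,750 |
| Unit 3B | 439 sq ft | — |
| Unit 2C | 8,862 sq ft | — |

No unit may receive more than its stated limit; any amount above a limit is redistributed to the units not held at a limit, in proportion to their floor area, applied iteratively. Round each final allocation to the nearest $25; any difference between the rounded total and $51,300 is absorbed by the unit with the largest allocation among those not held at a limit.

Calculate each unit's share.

Total floor area = 19,292.
Pro-rata shares before constraints: Unit G2 16,670.11; Unit 5B 9,897.29; Unit 3B 1,167.36; Unit 2C 23,565.24.
Cap binds for Unit 5B ($6,750); residual $44,550 reallocated over remaining floor area 15,570.
Redistributed shares: Unit G2 17,937.31 → $17,925; Unit 3B 1,256.10 → $1,250; Unit 2C 25,356.59 → $25,350.
Rounding difference +$25 applied to Unit 2C → $25,375.

Unit G2: $17,925 | Unit 5B: $6,750 | Unit 3B: $1,250 | Unit 2C: $25,375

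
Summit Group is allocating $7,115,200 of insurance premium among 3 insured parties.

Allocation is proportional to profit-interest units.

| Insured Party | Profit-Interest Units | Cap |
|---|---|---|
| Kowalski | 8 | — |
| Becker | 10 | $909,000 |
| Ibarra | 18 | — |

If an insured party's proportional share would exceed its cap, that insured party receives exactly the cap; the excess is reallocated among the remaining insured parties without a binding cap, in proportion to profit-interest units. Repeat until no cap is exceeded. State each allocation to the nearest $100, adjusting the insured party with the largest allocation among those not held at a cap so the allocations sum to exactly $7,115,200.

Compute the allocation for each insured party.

Combined profit-interest units = 36.
Proportional shares (ignoring caps): Kowalski 1,581,155.56; Becker 1,976,444.44; Ibarra 3,557,600.00.
Held at cap: Becker ($909,000); residual $6,206,200 reallocated over remaining profit-interest units 26.
Redistributed shares: Kowalski 1,909,600.00 → $1,909,600; Ibarra 4,296,600.00 → $4,296,600.

Kowalski: $1,909,600 · Becker: $909,000 · Ibarra: $4,296,600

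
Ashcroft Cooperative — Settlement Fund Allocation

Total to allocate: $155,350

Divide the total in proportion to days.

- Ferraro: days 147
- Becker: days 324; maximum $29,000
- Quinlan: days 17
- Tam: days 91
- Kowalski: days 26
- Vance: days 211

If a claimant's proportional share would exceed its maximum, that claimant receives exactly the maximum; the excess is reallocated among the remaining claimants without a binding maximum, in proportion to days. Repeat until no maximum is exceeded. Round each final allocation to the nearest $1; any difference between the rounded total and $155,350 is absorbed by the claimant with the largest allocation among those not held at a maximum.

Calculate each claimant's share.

Days total: 816.
Proportional shares (ignoring caps): Ferraro 27,985.85; Becker 61,683.09; Quinlan 3,236.46; Tam 17,324.57; Kowalski 4,949.88; Vance 40,170.16.
Cap binds for Becker ($29,000); residual $126,350 reallocated over remaining days 492.
Remaining shares: Ferraro 37,750.91 → $37,751; Quinlan 4,365.75 → $4,366; Tam 23,369.61 → $23,370; Kowalski 6,677.03 → $6,677; Vance 54,186.69 → $54,187.
Rounding difference −$1 applied to Vance → $54,186.

Ferraro: $37,751; Becker: $29,000; Quinlan: $4,366; Tam: $23,370; Kowalski: $6,677; Vance: $54,186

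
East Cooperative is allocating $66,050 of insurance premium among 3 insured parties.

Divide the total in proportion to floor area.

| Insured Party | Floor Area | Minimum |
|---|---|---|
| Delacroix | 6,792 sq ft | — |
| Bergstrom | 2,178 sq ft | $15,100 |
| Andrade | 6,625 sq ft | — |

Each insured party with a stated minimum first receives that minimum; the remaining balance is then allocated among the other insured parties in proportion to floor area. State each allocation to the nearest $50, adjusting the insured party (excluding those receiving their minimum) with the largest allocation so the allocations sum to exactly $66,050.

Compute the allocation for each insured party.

Minimums first: Bergstrom $15,100. Residual $50,950.
Residual split over remaining floor area 13,417: Delacroix 25,792.08 → $25,800; Andrade 25,157.92 → $25,150.

Delacroix: $25,800 · Bergstrom: $15,100 · Andrade: $25,150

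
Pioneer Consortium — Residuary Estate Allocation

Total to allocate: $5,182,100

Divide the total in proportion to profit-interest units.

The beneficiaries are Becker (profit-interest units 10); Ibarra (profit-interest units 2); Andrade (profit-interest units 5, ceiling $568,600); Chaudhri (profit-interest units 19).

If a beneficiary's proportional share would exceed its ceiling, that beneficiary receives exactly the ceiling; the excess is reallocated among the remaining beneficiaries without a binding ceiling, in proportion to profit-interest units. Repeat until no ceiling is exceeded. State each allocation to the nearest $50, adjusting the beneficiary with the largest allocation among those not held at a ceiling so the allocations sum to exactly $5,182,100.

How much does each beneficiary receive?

Becker: $1,488,250 | Ibarra: $297,650 | Andrade: $568,600 | Chaudhri: $2,827,600

Sum of profit-interest units: 36.
Proportional shares (ignoring caps): Becker 1,439,472.22; Ibarra 287,894.44; Andrade 719,736.11; Chaudhri 2,734,997.22.
Capped: Andrade ($568,600); residual $4,613,500 reallocated over remaining profit-interest units 31.
Remaining shares: Becker 1,488,225.81 → $1,488,250; Ibarra 297,645.16 → $297,650; Chaudhri 2,827,629.03 → $2,827,650.
Rounding difference −$50 applied to Chaudhri → $2,827,600.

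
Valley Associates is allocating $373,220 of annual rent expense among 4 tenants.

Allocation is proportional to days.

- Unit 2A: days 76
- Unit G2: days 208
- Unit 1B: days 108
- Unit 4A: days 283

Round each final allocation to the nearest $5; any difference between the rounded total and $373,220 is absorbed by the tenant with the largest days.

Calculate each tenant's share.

Unit 2A: $42,020; Unit G2: $115,005; Unit 1B: $59,715; Unit 4A: $156,480

Days total: 675.
Pro-rata amounts: Unit 2A 76/675 × $373,220 = 42,021.81; Unit G2 208/675 × $373,220 = 115,007.05; Unit 1B 108/675 × $373,220 = 59,715.20; Unit 4A 283/675 × $373,220 = 156,475.94.
At nearest $5: Unit 2A $42,020; Unit G2 $115,005; Unit 1B $59,715; Unit 4A $156,475. Sum = $373,215.
Difference $373,220 − $373,215 = +$5 applied to largest days (Unit 4A): Unit 4A becomes $156,480.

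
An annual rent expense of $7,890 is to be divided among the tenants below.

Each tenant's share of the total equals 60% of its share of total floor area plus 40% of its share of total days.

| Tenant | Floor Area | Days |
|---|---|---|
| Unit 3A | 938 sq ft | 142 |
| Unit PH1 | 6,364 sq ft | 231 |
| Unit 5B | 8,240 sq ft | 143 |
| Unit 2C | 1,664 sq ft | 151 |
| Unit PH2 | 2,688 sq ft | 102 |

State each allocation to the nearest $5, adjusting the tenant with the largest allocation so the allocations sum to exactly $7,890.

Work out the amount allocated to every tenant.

Unit 3A: $805 | Unit PH1: $2,460 | Unit 5B: $2,550 | Unit 2C: $1,015 | Unit PH2: $1,060

Totals — floor area 19,894, days 769.
Composite weights (60% floor area + 40% days): Unit 3A 0.1022; Unit PH1 0.3121; Unit 5B 0.3229; Unit 2C 0.1287; Unit PH2 0.1341.
Pro-rata amounts: Unit 3A 805.98; Unit PH1 2,462.42; Unit 5B 2,547.68; Unit 2C 1,015.68; Unit PH2 1,058.25.
Rounded to nearest $5: Unit 3A $805; Unit PH1 $2,460; Unit 5B $2,550; Unit 2C $1,015; Unit PH2 $1,060. Sum = $7,890.
Rounded total matches; no reconciliation needed.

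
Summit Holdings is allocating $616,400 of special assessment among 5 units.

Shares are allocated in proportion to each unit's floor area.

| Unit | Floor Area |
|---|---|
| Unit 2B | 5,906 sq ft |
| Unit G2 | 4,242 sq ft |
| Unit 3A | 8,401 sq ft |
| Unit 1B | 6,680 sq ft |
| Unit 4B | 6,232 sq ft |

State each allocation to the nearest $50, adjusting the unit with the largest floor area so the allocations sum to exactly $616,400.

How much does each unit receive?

Total floor area = 5,906 + 4,242 + 8,401 + 6,680 + 6,232 = 31,461.
Proportional shares: Unit 2B 115,713.37; Unit G2 83,111.43; Unit 3A 164,596.69; Unit 1B 130,877.98; Unit 4B 122,100.53.
Rounded to nearest $50: Unit 2B $115,700; Unit G2 $83,100; Unit 3A $164,600; Unit 1B $130,900; Unit 4B $122,100. Sum = $616,400.
No rounding difference to absorb.

Unit 2B: $115,700 · Unit G2: $83,100 · Unit 3A: $164,600 · Unit 1B: $130,900 · Unit 4B: $122,100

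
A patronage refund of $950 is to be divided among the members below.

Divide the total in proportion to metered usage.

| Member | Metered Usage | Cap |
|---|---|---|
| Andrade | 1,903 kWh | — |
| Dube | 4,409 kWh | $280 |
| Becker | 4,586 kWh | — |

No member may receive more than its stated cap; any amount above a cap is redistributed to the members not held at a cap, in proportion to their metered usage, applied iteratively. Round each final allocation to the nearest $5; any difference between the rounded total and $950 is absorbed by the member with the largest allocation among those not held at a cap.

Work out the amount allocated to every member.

Andrade: $195; Dube: $280; Becker: $475

Metered usage total: 10,898.
Pro-rata shares before constraints: Andrade 165.89; Dube 384.34; Becker 399.77.
Held at cap: Dube ($280); balance $670 reallocated over remaining metered usage 6,489.
Redistributed shares: Andrade 196.49 → $195; Becker 473.51 → $475.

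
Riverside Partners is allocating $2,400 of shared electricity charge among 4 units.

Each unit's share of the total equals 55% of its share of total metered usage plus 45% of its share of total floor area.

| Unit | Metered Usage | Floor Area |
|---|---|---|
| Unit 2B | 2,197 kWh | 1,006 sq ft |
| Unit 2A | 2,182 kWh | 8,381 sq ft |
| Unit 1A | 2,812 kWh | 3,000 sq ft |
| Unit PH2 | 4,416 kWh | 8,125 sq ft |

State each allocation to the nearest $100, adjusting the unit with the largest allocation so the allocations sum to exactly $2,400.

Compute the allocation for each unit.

Metered usage total 11,607; floor area total 20,512.
Blended shares (55% metered usage + 45% floor area): Unit 2B 0.1262; Unit 2A 0.2873; Unit 1A 0.1991; Unit PH2 0.3875.
Unrounded shares: Unit 2B 302.82; Unit 2A 689.42; Unit 1A 477.75; Unit PH2 930.01.
Rounded to nearest $100: Unit 2B $300; Unit 2A $700; Unit 1A $500; Unit PH2 $900. Sum = $2,400.
Rounded total matches; no reconciliation needed.

Unit 2B: $300 | Unit 2A: $700 | Unit 1A: $500 | Unit PH2: $900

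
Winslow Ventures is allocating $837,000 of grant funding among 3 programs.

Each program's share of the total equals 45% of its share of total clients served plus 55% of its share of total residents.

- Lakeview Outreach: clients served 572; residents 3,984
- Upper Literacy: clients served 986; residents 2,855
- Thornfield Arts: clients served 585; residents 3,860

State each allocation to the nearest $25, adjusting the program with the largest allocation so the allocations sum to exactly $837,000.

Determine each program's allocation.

Lakeview Outreach: $271,950; Upper Literacy: $296,150; Thornfield Arts: $268,900

Totals — clients served 2,143, residents 10,699.
Combined weights (45% clients served + 55% residents): Lakeview Outreach 0.3249; Upper Literacy 0.3538; Thornfield Arts 0.3213.
Pro-rata amounts: Lakeview Outreach 271,954.84; Upper Literacy 296,140.85; Thornfield Arts 268,904.30.
At nearest $25: Lakeview Outreach $271,950; Upper Literacy $296,150; Thornfield Arts $268,900. Sum = $837,000.
Rounded total matches; no reconciliation needed.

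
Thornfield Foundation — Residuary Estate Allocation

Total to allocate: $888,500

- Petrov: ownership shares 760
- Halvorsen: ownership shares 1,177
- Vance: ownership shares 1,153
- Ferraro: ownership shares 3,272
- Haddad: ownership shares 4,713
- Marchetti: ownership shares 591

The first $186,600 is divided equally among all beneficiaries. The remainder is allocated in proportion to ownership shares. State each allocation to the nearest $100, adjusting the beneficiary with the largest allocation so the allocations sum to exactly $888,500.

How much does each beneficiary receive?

$186,600 shared equally gives $31,100 per beneficiary.
Remainder $701,900 by ownership shares (total 11,666): Petrov 45,726.38 → $45,700; Halvorsen 70,815.73 → $70,800; Vance 69,371.74 → $69,400; Ferraro 196,864.12 → $196,900; Haddad 283,563.75 → $283,600; Marchetti 35,558.28 → $35,600.
Rounding difference −$100 on remainder applied to Haddad.
Totals: Petrov $31,100 + $45,700 = $76,800; Halvorsen $31,100 + $70,800 = $101,900; Vance $31,100 + $69,400 = $100,500; Ferraro $31,100 + $196,900 = $228,000; Haddad $31,100 + $283,500 = $314,600; Marchetti $31,100 + $35,600 = $66,700.

Petrov: $76,800; Halvorsen: $101,900; Vance: $100,500; Ferraro: $228,000; Haddad: $314,600; Marchetti: $66,700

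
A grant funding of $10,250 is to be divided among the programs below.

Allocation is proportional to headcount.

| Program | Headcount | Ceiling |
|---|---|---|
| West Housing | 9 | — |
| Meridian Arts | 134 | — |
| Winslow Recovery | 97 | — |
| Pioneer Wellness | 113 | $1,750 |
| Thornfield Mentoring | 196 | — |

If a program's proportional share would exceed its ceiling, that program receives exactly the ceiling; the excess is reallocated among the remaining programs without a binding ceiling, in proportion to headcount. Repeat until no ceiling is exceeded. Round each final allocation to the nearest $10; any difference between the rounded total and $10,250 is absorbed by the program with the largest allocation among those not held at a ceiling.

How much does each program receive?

Headcount total: 549.
Proportional shares (ignoring caps): West Housing 168.03; Meridian Arts 2,501.82; Winslow Recovery 1,811.02; Pioneer Wellness 2,109.74; Thornfield Mentoring 3,659.38.
Cap binds for Pioneer Wellness ($1,750); balance $8,500 reallocated over remaining headcount 436.
Redistributed shares: West Housing 175.46 → $180; Meridian Arts 2,612.39 → $2,610; Winslow Recovery 1,891.06 → $1,890; Thornfield Mentoring 3,821.10 → $3,820.

West Housing: $180; Meridian Arts: $2,610; Winslow Recovery: $1,890; Pioneer Wellness: $1,750; Thornfield Mentoring: $3,820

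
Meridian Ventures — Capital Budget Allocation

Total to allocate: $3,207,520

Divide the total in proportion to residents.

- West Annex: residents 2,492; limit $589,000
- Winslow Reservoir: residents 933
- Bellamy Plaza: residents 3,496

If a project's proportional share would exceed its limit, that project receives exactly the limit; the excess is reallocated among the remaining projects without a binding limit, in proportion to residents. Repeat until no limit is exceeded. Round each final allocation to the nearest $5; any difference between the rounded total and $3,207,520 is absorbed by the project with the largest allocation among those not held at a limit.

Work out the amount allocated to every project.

Residents total: 6,921.
Proportional shares (ignoring caps): West Annex 1,154,911.12; Winslow Reservoir 432,396.50; Bellamy Plaza 1,620,212.39.
Capped: West Annex ($589,000); remaining pool $2,618,520 reallocated over remaining residents 4,429.
Remaining shares: Winslow Reservoir 551,609.65 → $551,610; Bellamy Plaza 2,066,910.35 → $2,066,910.

West Annex: $589,000 | Winslow Reservoir: $551,610 | Bellamy Plaza: $2,066,910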